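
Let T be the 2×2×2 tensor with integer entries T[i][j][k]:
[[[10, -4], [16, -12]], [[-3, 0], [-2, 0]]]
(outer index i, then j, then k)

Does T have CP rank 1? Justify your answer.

The mode-1 unfolding of T (rows indexed by i, columns by (j,k) = (0,0), (0,1), (1,0), (1,1)) is [[10, -4, 16, -12], [-3, 0, -2, 0]].
There the 2×2 minor on rows i ∈ {0, 1}, columns (j,k) ∈ {(0,0), (0,1)} is det [[10, -4], [-3, 0]] = -12 ≠ 0, so this unfolding has rank ≥ 2; CP rank is at least every unfolding rank, so rank(T) ≥ 2.
In particular rank(T) ≥ 2 > 1, so T is not rank-1.

No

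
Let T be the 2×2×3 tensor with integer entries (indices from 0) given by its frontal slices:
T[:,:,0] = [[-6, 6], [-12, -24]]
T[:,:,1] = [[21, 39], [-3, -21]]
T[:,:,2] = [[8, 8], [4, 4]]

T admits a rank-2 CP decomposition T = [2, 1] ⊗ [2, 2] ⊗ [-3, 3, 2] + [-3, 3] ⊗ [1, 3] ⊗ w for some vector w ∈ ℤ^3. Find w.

Subtract the known terms from T to get the rank-1 residual R = [-3, 3] ⊗ [1, 3] ⊗ w, so R[i,j,k] = a[i]·b[j]·w[k]. Pick indices with nonzero a[0]·b[0] = (-3)·(1) = -3. Only the fibre through (0,0,·) is needed: R[0,0,:] = T[0,0,:] − Σₗ aₗ[0]bₗ[0]cₗ = [-6, 21, 8] − (2)·(2)·[-3, 3, 2] = [6, 9, 0]. Then w[k] = R[0,0,k] / -3 for each k, giving w = [6, 9, 0] / -3 = [-2, -3, 0].

w = [-2, -3, 0]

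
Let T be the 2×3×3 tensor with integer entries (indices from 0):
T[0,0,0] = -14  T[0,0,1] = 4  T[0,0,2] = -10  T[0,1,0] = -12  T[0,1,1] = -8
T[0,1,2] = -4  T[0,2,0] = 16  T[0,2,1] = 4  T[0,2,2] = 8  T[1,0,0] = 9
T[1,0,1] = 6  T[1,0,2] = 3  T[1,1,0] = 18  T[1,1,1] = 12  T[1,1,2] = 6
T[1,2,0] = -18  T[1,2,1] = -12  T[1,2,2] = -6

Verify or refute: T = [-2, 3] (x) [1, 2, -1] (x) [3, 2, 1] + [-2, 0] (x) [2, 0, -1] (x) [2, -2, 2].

Reconstruct entry (0,2,0) from the claimed factors: Σₗ aₗ[0]bₗ[2]cₗ[0] = (-2)·(-1)·(3) + (-2)·(-1)·(2) = 10, but T[0,2,0] = 16. The claim is false.

No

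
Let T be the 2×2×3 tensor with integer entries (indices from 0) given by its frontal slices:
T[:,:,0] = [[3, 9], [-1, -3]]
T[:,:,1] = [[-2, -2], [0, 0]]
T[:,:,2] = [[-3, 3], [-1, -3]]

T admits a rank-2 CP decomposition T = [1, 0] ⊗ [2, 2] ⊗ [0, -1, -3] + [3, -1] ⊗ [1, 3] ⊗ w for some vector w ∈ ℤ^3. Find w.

w = [1, 0, 1]

Subtract the known terms from T to get the rank-1 residual R = [3, -1] ⊗ [1, 3] ⊗ w, so R[i,j,k] = a[i]·b[j]·w[k]. Pick indices with nonzero a[0]·b[0] = (3)·(1) = 3. Only the fibre through (0,0,·) is needed: R[0,0,:] = T[0,0,:] − Σₗ aₗ[0]bₗ[0]cₗ = [3, -2, -3] − (1)·(2)·[0, -1, -3] = [3, 0, 3]. Then w[k] = R[0,0,k] / 3 for each k, giving w = [3, 0, 3] / 3 = [1, 0, 1].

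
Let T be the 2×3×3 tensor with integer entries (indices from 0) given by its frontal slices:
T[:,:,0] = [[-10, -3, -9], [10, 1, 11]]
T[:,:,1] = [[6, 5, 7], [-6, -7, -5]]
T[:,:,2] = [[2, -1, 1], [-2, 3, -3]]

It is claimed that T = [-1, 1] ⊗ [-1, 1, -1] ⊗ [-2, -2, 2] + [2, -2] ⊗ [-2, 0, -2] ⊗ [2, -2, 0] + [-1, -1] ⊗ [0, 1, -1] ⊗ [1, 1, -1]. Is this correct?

No

Reconstruct entry (0,1,0) from the claimed factors: Σₗ aₗ[0]bₗ[1]cₗ[0] = (-1)·(1)·(-2) + (2)·(0)·(2) + (-1)·(1)·(1) = 1, but T[0,1,0] = -3. The claim is false.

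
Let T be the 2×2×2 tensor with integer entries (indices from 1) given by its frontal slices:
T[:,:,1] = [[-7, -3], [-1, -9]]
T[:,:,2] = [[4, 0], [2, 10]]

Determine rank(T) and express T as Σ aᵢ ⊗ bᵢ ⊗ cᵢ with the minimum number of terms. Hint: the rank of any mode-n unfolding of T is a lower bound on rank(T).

rank(T) = 2

Lower bound: the mode-3 unfolding of T (rows indexed by k, columns by (i,j) = (1,1), (1,2), (2,1), (2,2)) is [[-7, -3, -1, -9], [4, 0, 2, 10]].
There the 2×2 minor on rows k ∈ {1, 2}, columns (i,j) ∈ {(1,1), (1,2)} is det [[-7, -3], [4, 0]] = 12 ≠ 0, so this unfolding has rank ≥ 2; CP rank is at least every unfolding rank, so rank(T) ≥ 2. (Unfolding ranks only ever bound the CP rank from below — rank(T) can be strictly larger than all of them — so the matching upper bound has to come from an explicit 2-term decomposition.)
Upper bound — finding two terms. Write S_k = T[:,:,k] for the frontal slices: S₁ = [[-7, -3], [-1, -9]], S₂ = [[4, 0], [2, 10]].
If T = a₁ ⊗ b₁ ⊗ c₁ + a₂ ⊗ b₂ ⊗ c₂ then each S_k = c₁[k]·a₁b₁ᵀ + c₂[k]·a₂b₂ᵀ. S₁ and S₂ are linearly independent, so a₁b₁ᵀ and a₂b₂ᵀ must span the same plane of matrices: they are the rank-1 matrices of the form x·S₁ + y·S₂.
det(x·S₁ + y·S₂) is 60·x² − 100·xy + 40·y² = 20·(3·x − 2·y)(x − y), vanishing at (x:y) = (2:3) and (1:1).
M₁ = 2·S₁ + 3·S₂ = [[-2, -6], [4, 12]] = (-2)·[1, -2][1, 3]ᵀ and M₂ = S₁ + S₂ = [[-3, -3], [1, 1]] = −[3, -1][1, 1]ᵀ, so take a₁ = [1, -2], b₁ = [1, 3], a₂ = [3, -1], b₂ = [1, 1].
Each slice is an integer combination of E₁ = a₁b₁ᵀ and E₂ = a₂b₂ᵀ: S₁ = 2·E₁ − 3·E₂, S₂ = −2·E₁ + 2·E₂; reading off coefficients, c₁ = [2, -2] and c₂ = [-3, 2].
Hence T = [1, -2] ⊗ [1, 3] ⊗ [2, -2] + [3, -1] ⊗ [1, 1] ⊗ [-3, 2], so rank(T) ≤ 2.
These bounds meet, so rank(T) = 2.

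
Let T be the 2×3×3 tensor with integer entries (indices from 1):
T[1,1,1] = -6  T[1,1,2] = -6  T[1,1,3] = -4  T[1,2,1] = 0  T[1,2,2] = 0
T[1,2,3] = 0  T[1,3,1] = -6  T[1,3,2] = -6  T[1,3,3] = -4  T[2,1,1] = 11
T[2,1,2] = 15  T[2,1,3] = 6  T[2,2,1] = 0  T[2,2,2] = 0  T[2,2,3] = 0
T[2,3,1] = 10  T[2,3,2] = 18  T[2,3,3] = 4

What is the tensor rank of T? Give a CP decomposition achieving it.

rank(T) = 2

Lower bound: the mode-1 unfolding of T (rows indexed by i, columns by (j,k) = (1,1), (1,2), (1,3), (2,1), (2,2), (2,3), (3,1), (3,2), (3,3)) is [[-6, -6, -4, 0, 0, 0, -6, -6, -4], [11, 15, 6, 0, 0, 0, 10, 18, 4]].
There the 2×2 minor on rows i ∈ {1, 2}, columns (j,k) ∈ {(1,1), (1,2)} is det [[-6, -6], [11, 15]] = -24 ≠ 0, so this unfolding has rank ≥ 2; CP rank is at least every unfolding rank, so rank(T) ≥ 2. (Flattening ranks never certify an upper bound on CP rank; for that we must actually write T with 2 rank-1 terms.)
Upper bound — finding two terms. Write S_k = T[:,:,k] for the frontal slices: S₁ = [[-6, 0, -6], [11, 0, 10]], S₂ = [[-6, 0, -6], [15, 0, 18]], S₃ = [[-4, 0, -4], [6, 0, 4]].
If T = a₁ (x) b₁ (x) c₁ + a₂ (x) b₂ (x) c₂ then each S_k = c₁[k]·a₁b₁ᵀ + c₂[k]·a₂b₂ᵀ. S₁ and S₂ are linearly independent, so a₁b₁ᵀ and a₂b₂ᵀ must span the same plane of matrices: they are the rank-1 matrices of the form x·S₁ + y·S₂.
The 2×2 minor of x·S₁ + y·S₂ on rows {1,2}, columns {1,3} is 6·x² − 12·xy − 18·y² = 6·(x − 3·y)(x + y), vanishing at (x:y) = (3:1) and (1:-1).
M₁ = 3·S₁ + S₂ = [[-24, 0, -24], [48, 0, 48]] = (-24)·[1, -2][1, 0, 1]ᵀ and M₂ = S₁ − S₂ = [[0, 0, 0], [-4, 0, -8]] = (-4)·[0, 1][1, 0, 2]ᵀ, so take a₁ = [1, -2], b₁ = [1, 0, 1], a₂ = [0, 1], b₂ = [1, 0, 2].
Each slice is an integer combination of E₁ = a₁b₁ᵀ and E₂ = a₂b₂ᵀ: S₁ = −6·E₁ − E₂, S₂ = −6·E₁ + 3·E₂, S₃ = −4·E₁ − 2·E₂; reading off coefficients, c₁ = [-6, -6, -4] and c₂ = [-1, 3, -2].
Hence T = [1, -2] (x) [1, 0, 1] (x) [-6, -6, -4] + [0, 1] (x) [1, 0, 2] (x) [-1, 3, -2], so rank(T) ≤ 2.
These bounds meet, so rank(T) = 2.
Check entry T[2,3,2] = 18: (-2)·(1)·(-6) + (1)·(2)·(3) = 18.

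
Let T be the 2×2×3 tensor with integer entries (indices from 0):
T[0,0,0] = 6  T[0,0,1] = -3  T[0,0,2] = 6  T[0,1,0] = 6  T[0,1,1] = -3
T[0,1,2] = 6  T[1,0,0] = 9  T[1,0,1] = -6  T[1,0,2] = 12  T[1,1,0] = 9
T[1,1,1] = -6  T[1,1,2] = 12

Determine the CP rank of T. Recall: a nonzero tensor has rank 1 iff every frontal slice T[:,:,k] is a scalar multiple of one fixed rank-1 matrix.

Lower bound: the mode-1 unfolding of T (rows indexed by i, columns by (j,k) = (0,0), (0,1), (0,2), (1,0), (1,1), (1,2)) is [[6, -3, 6, 6, -3, 6], [9, -6, 12, 9, -6, 12]].
There the 2×2 minor on rows i ∈ {0, 1}, columns (j,k) ∈ {(0,0), (0,1)} is det [[6, -3], [9, -6]] = -9 ≠ 0, so this unfolding has rank ≥ 2; CP rank is at least every unfolding rank, so rank(T) ≥ 2. (Flattening ranks never certify an upper bound on CP rank; for that we must actually write T with 2 rank-1 terms.)
Upper bound — finding two terms. Every mode-2 slice of T is a multiple of one matrix: T[:,j,:] = b[j]·M with b = [1, 1] and M = [[6, -3, 6], [9, -6, 12]] (rows indexed by i, columns by k). So it suffices to write M as a sum of two rank-1 matrices.
Splitting M by its rows (i = 0, 1), M = [1, 0][6, -3, 6]ᵀ + [0, 1][9, -6, 12]ᵀ.
Hence T = [1, 0] ⊗ [1, 1] ⊗ [6, -3, 6] + [0, 1] ⊗ [1, 1] ⊗ [9, -6, 12], so rank(T) ≤ 2.
These bounds meet, so rank(T) = 2.

2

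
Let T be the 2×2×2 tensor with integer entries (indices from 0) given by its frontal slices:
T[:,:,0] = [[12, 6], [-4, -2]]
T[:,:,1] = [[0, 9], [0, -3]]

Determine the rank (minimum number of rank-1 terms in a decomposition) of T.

2

Lower bound: in the mode-3 unfolding of T (rows indexed by k, columns by (i,j)) the 2×2 minor on rows k ∈ {0, 1}, columns (i,j) ∈ {(0,0), (0,1)} is det [[12, 6], [0, 9]] = 108 ≠ 0, so that unfolding has rank ≥ 2 and hence rank(T) ≥ 2 (CP rank is at least every unfolding rank, though it can be larger).
Upper bound: T[i,:,:] = a[i]·M for every slice, with a = [3, -1] and M = [[4, 0], [2, 3]] (rows j, columns k).
Splitting M by its rows (j = 0, 1), M = [1, 0][4, 0]ᵀ + [0, 1][2, 3]ᵀ.
Hence T = [3, -1] ∘ [1, 0] ∘ [4, 0] + [3, -1] ∘ [0, 1] ∘ [2, 3], so rank(T) ≤ 2.
These bounds meet, so rank(T) = 2.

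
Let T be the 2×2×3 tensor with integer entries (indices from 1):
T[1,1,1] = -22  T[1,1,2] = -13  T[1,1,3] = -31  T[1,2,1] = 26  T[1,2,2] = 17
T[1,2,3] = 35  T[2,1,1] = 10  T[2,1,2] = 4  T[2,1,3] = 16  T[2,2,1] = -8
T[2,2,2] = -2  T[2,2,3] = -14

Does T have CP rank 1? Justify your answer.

No

The mode-1 unfolding of T (rows indexed by i, columns by (j,k) = (1,1), (1,2), (1,3), (2,1), (2,2), (2,3)) is [[-22, -13, -31, 26, 17, 35], [10, 4, 16, -8, -2, -14]].
There the 2×2 minor on rows i ∈ {1, 2}, columns (j,k) ∈ {(1,1), (1,2)} is det [[-22, -13], [10, 4]] = 42 ≠ 0, so this unfolding has rank ≥ 2; CP rank is at least every unfolding rank, so rank(T) ≥ 2.
In particular rank(T) ≥ 2 > 1, so T is not rank-1.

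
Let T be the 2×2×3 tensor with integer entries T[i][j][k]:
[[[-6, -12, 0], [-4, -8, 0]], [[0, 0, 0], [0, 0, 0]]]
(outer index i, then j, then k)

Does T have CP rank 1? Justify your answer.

Yes

If T = a ⊗ b ⊗ c then every fibre of T is a multiple of the corresponding factor, so read the factors off the fibres through the nonzero entry T[0,0,0] = -6.
The mode-1 fibre T[:,0,0] = [-6, 0] gives a = [1, 0] (primitive direction); the mode-2 fibre T[0,:,0] = [-6, -4] gives b = [3, 2]; then c[k] = T[0,0,k] / (a[0]·b[0]) = [-6, -12, 0] / 3 = [-2, -4, 0].
Expanding [1, 0] ⊗ [3, 2] ⊗ [-2, -4, 0] reproduces all 12 entries of T, so T = [1, 0] ⊗ [3, 2] ⊗ [-2, -4, 0] and rank(T) ≤ 1.
Equivalently every frontal slice T[:,:,k] is c[k] times the rank-1 matrix [1, 0] ⊗ [3, 2]. So T has rank 1 (it is nonzero).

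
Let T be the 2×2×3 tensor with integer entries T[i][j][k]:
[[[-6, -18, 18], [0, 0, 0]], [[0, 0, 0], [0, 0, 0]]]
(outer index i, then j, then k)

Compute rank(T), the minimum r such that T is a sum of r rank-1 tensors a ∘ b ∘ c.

1

Lower bound: T ≠ 0 (e.g. T[0,0,0] = -6), so rank(T) ≥ 1.
Upper bound: the mode-1 fibre T[:,0,0] = [-6, 0] gives a = [1, 0] (primitive direction); the mode-2 fibre T[0,:,0] = [-6, 0] gives b = [1, 0]; then c[k] = T[0,0,k] / (a[0]·b[0]) = [-6, -18, 18] / 1 = [-6, -18, 18].
Expanding [1, 0] ∘ [1, 0] ∘ [-6, -18, 18] reproduces all 12 entries of T, so T = [1, 0] ∘ [1, 0] ∘ [-6, -18, 18] and rank(T) ≤ 1.
These bounds meet, so rank(T) = 1.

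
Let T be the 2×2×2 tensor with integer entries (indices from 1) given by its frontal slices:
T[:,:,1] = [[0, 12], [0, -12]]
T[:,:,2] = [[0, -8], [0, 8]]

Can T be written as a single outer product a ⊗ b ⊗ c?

Yes

If T = a ⊗ b ⊗ c then every fibre of T is a multiple of the corresponding factor, so read the factors off the fibres through the nonzero entry T[1,2,1] = 12.
The mode-1 fibre T[:,2,1] = [12, -12] gives a = [1, -1] (primitive direction); the mode-2 fibre T[1,:,1] = [0, 12] gives b = [0, 1]; then c[k] = T[1,2,k] / (a[1]·b[2]) = [12, -8] / 1 = [12, -8].
Expanding [1, -1] ⊗ [0, 1] ⊗ [12, -8] reproduces all 8 entries of T, so T = [1, -1] ⊗ [0, 1] ⊗ [12, -8] and rank(T) ≤ 1.
Equivalently every frontal slice T[:,:,k] is c[k] times the rank-1 matrix [1, -1] ⊗ [0, 1]. So T has rank 1 (it is nonzero).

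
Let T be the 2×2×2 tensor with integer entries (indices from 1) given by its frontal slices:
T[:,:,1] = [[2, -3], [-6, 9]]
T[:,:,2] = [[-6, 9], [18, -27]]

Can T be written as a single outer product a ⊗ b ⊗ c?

Yes

If T = a ⊗ b ⊗ c then every fibre of T is a multiple of the corresponding factor, so read the factors off the fibres through the nonzero entry T[1,1,1] = 2.
The mode-1 fibre T[:,1,1] = [2, -6] gives a = [1, -3] (primitive direction); the mode-2 fibre T[1,:,1] = [2, -3] gives b = [2, -3]; then c[k] = T[1,1,k] / (a[1]·b[1]) = [2, -6] / 2 = [1, -3].
Expanding [1, -3] ⊗ [2, -3] ⊗ [1, -3] reproduces all 8 entries of T, so T = [1, -3] ⊗ [2, -3] ⊗ [1, -3] and rank(T) ≤ 1.
Equivalently every frontal slice T[:,:,k] is c[k] times the rank-1 matrix [1, -3] ⊗ [2, -3]. So T has rank 1 (it is nonzero).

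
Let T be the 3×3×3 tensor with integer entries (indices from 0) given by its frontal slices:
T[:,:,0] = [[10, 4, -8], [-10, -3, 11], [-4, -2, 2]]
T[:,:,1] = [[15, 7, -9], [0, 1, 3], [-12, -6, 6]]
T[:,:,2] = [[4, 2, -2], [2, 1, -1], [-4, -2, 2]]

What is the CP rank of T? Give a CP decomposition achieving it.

rank(T) = 2

Lower bound: the mode-2 unfolding of T (rows indexed by j, columns by (i,k) = (0,0), (0,1), (0,2), (1,0), (1,1), (1,2), (2,0), (2,1), (2,2)) is [[10, 15, 4, -10, 0, 2, -4, -12, -4], [4, 7, 2, -3, 1, 1, -2, -6, -2], [-8, -9, -2, 11, 3, -1, 2, 6, 2]].
There the 2×2 minor on rows j ∈ {0, 1}, columns (i,k) ∈ {(0,0), (0,1)} is det [[10, 15], [4, 7]] = 10 ≠ 0, so this unfolding has rank ≥ 2; CP rank is at least every unfolding rank, so rank(T) ≥ 2. (Flattening ranks never certify an upper bound on CP rank; for that we must actually write T with 2 rank-1 terms.)
Upper bound — finding two terms. Write S_k = T[:,:,k] for the frontal slices: S₀ = [[10, 4, -8], [-10, -3, 11], [-4, -2, 2]], S₁ = [[15, 7, -9], [0, 1, 3], [-12, -6, 6]], S₂ = [[4, 2, -2], [2, 1, -1], [-4, -2, 2]].
If T = a₁ (x) b₁ (x) c₁ + a₂ (x) b₂ (x) c₂ then each S_k = c₁[k]·a₁b₁ᵀ + c₂[k]·a₂b₂ᵀ. S₀ and S₁ are linearly independent, so a₁b₁ᵀ and a₂b₂ᵀ must span the same plane of matrices: they are the rank-1 matrices of the form x·S₀ + y·S₁.
The 2×2 minor of x·S₀ + y·S₁ on rows {0,1}, columns {0,1} is 10·x² + 35·xy + 15·y² = 5·(x + 3·y)(2·x + y), vanishing at (x:y) = (3:-1) and (1:-2).
M₁ = 3·S₀ − S₁ = [[15, 5, -15], [-30, -10, 30], [0, 0, 0]] = 5·[1, -2, 0][3, 1, -3]ᵀ and M₂ = S₀ − 2·S₁ = [[-20, -10, 10], [-10, -5, 5], [20, 10, -10]] = (-5)·[2, 1, -2][2, 1, -1]ᵀ, so take a₁ = [1, -2, 0], b₁ = [3, 1, -3], a₂ = [2, 1, -2], b₂ = [2, 1, -1].
Each slice is an integer combination of E₁ = a₁b₁ᵀ and E₂ = a₂b₂ᵀ: S₀ = 2·E₁ + E₂, S₁ = E₁ + 3·E₂, S₂ = E₂; reading off coefficients, c₁ = [2, 1, 0] and c₂ = [1, 3, 1].
Hence T = [1, -2, 0] (x) [3, 1, -3] (x) [2, 1, 0] + [2, 1, -2] (x) [2, 1, -1] (x) [1, 3, 1], so rank(T) ≤ 2.
These bounds meet, so rank(T) = 2.
Check entry T[2,0,0] = -4: (0)·(3)·(2) + (-2)·(2)·(1) = -4.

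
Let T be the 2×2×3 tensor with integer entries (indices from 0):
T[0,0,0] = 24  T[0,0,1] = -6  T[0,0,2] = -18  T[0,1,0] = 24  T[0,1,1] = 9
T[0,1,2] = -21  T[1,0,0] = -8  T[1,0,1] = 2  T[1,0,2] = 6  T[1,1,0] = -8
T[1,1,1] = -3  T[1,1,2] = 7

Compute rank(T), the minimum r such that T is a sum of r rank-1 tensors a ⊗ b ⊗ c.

Lower bound: in the mode-2 unfolding of T (rows indexed by j, columns by (i,k)) the 2×2 minor on rows j ∈ {0, 1}, columns (i,k) ∈ {(0,0), (0,1)} is det [[24, -6], [24, 9]] = 360 ≠ 0, so that unfolding has rank ≥ 2 and hence rank(T) ≥ 2 (CP rank is at least every unfolding rank, though it can be larger).
Upper bound: T[i,:,:] = a[i]·M for every slice, with a = [3, -1] and M = [[8, -2, -6], [8, 3, -7]] (rows j, columns k).
Splitting M by its rows (j = 0, 1), M = [1, 0][8, -2, -6]ᵀ + [0, 1][8, 3, -7]ᵀ.
Hence T = [3, -1] ⊗ [1, 0] ⊗ [8, -2, -6] + [3, -1] ⊗ [0, 1] ⊗ [8, 3, -7], so rank(T) ≤ 2.
These bounds meet, so rank(T) = 2.

2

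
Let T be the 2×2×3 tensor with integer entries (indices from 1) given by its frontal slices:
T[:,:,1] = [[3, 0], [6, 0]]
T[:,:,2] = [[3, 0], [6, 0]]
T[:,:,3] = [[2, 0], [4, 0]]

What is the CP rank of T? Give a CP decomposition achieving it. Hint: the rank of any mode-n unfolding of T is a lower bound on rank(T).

Lower bound: T ≠ 0 (e.g. T[1,1,1] = 3), so rank(T) ≥ 1.
Upper bound: if T = a ⊗ b ⊗ c then every fibre of T is a multiple of the corresponding factor, so read the factors off the fibres through the nonzero entry T[1,1,1] = 3.
The mode-1 fibre T[:,1,1] = [3, 6] gives a = (1, 2) (primitive direction); the mode-2 fibre T[1,:,1] = [3, 0] gives b = (1, 0); then c[k] = T[1,1,k] / (a[1]·b[1]) = [3, 3, 2] / 1 = (3, 3, 2).
Expanding (1, 2) ⊗ (1, 0) ⊗ (3, 3, 2) reproduces all 12 entries of T, so T = (1, 2) ⊗ (1, 0) ⊗ (3, 3, 2) and rank(T) ≤ 1.
These bounds meet, so rank(T) = 1.

rank(T) = 1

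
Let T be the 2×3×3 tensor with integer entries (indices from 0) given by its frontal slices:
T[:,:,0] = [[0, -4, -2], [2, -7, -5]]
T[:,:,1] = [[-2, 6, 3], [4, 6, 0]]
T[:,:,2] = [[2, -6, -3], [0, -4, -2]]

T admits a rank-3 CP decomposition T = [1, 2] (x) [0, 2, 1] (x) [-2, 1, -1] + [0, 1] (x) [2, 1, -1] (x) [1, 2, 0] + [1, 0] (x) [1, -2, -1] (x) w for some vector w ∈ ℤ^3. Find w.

w = [0, -2, 2]

Subtract the known terms from T to get the rank-1 residual R = [1, 0] (x) [1, -2, -1] (x) w, so R[i,j,k] = a[i]·b[j]·w[k]. Pick indices with nonzero a[0]·b[0] = (1)·(1) = 1. Only the fibre through (0,0,·) is needed: R[0,0,:] = T[0,0,:] − Σₗ aₗ[0]bₗ[0]cₗ = [0, -2, 2] − (1)·(0)·[-2, 1, -1] − (0)·(2)·[1, 2, 0] = [0, -2, 2]. Then w[k] = R[0,0,k] / 1 for each k, giving w = [0, -2, 2] / 1 = [0, -2, 2].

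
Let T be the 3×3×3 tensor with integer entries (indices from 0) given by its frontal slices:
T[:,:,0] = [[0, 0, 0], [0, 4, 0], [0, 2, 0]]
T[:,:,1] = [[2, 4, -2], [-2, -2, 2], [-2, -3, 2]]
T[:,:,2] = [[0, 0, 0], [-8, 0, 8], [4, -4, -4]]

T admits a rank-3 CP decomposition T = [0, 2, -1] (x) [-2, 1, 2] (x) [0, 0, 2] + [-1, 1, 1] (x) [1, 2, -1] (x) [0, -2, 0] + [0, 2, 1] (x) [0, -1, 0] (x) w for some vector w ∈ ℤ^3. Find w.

Subtract the known terms from T to get the rank-1 residual R = [0, 2, 1] (x) [0, -1, 0] (x) w, so R[i,j,k] = a[i]·b[j]·w[k]. Pick indices with nonzero a[1]·b[1] = (2)·(-1) = -2. Only the fibre through (1,1,·) is needed: R[1,1,:] = T[1,1,:] − Σₗ aₗ[1]bₗ[1]cₗ = [4, -2, 0] − (2)·(1)·[0, 0, 2] − (1)·(2)·[0, -2, 0] = [4, 2, -4]. Then w[k] = R[1,1,k] / -2 for each k, giving w = [4, 2, -4] / -2 = [-2, -1, 2].

w = [-2, -1, 2]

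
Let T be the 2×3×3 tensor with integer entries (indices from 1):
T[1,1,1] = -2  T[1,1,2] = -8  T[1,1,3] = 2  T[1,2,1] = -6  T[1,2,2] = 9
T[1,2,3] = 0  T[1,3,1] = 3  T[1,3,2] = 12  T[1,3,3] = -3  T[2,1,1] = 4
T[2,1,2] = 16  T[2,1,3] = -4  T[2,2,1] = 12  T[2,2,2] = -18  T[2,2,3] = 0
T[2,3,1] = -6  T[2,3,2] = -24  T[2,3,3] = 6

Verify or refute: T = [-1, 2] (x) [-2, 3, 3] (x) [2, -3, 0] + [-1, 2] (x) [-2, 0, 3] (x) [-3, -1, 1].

Reconstruct entrywise from the claimed factors. For example, T[1,3,3] = -3 and Σₗ aₗ[1]bₗ[3]cₗ[3] = (-1)·(3)·(0) + (-1)·(3)·(1) = -3; checking all 18 entries, every one matches. The claim holds.

Yes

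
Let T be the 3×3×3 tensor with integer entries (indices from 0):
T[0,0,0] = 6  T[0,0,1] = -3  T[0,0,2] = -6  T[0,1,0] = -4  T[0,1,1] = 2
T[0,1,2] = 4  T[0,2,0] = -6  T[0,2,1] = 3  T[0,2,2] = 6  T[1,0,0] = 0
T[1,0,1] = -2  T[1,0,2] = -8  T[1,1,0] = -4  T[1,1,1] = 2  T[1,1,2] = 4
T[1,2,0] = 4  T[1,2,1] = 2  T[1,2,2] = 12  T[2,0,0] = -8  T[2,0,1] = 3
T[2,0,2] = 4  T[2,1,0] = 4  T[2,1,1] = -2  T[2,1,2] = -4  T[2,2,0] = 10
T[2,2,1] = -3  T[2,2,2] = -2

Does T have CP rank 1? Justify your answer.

No

The mode-1 unfolding of T (rows indexed by i, columns by (j,k) = (0,0), (0,1), (0,2), (1,0), (1,1), (1,2), (2,0), (2,1), (2,2)) is [[6, -3, -6, -4, 2, 4, -6, 3, 6], [0, -2, -8, -4, 2, 4, 4, 2, 12], [-8, 3, 4, 4, -2, -4, 10, -3, -2]].
There the 3×3 minor on rows i ∈ {0, 1, 2}, columns (j,k) ∈ {(0,0), (0,1), (1,0)} is det [[6, -3, -4], [0, -2, -4], [-8, 3, 4]] = -8 ≠ 0, so this unfolding has rank ≥ 3; CP rank is at least every unfolding rank, so rank(T) ≥ 3.
In particular rank(T) ≥ 3 > 1, so T is not rank-1.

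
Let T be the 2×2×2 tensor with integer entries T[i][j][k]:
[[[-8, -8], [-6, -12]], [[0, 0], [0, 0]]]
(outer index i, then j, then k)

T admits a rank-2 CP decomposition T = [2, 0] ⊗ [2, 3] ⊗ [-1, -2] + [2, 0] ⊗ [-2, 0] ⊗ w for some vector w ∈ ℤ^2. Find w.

w = [1, 0]

Subtract the known terms from T to get the rank-1 residual R = [2, 0] ⊗ [-2, 0] ⊗ w, so R[i,j,k] = a[i]·b[j]·w[k]. Pick indices with nonzero a[0]·b[0] = (2)·(-2) = -4. Only the fibre through (0,0,·) is needed: R[0,0,:] = T[0,0,:] − Σₗ aₗ[0]bₗ[0]cₗ = [-8, -8] − (2)·(2)·[-1, -2] = [-4, 0]. Then w[k] = R[0,0,k] / -4 for each k, giving w = [-4, 0] / -4 = [1, 0].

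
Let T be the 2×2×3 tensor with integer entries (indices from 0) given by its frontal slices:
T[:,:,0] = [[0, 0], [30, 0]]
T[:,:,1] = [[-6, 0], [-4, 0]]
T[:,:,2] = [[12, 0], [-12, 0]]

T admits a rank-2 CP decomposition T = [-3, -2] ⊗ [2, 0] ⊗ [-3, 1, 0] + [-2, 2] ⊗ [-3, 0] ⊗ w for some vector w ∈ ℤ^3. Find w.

Subtract the known terms from T to get the rank-1 residual R = [-2, 2] ⊗ [-3, 0] ⊗ w, so R[i,j,k] = a[i]·b[j]·w[k]. Pick indices with nonzero a[0]·b[0] = (-2)·(-3) = 6. Only the fibre through (0,0,·) is needed: R[0,0,:] = T[0,0,:] − Σₗ aₗ[0]bₗ[0]cₗ = [0, -6, 12] − (-3)·(2)·[-3, 1, 0] = [-18, 0, 12]. Then w[k] = R[0,0,k] / 6 for each k, giving w = [-18, 0, 12] / 6 = [-3, 0, 2].

w = [-3, 0, 2]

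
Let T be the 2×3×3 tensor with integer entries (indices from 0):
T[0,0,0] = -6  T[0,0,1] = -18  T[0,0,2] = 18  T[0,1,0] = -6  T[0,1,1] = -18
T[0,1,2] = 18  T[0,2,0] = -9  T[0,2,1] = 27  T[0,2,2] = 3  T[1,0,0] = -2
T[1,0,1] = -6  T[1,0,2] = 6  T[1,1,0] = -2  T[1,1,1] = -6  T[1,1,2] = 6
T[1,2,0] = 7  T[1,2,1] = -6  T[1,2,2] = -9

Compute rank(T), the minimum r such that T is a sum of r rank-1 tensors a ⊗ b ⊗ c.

Lower bound: in the mode-3 unfolding of T (rows indexed by k, columns by (i,j)) the 2×2 minor on rows k ∈ {0, 1}, columns (i,j) ∈ {(0,0), (0,2)} is det [[-6, -9], [-18, 27]] = -324 ≠ 0, so that unfolding has rank ≥ 2 and hence rank(T) ≥ 2 (CP rank is at least every unfolding rank, though it can be larger).
Upper bound: with S_k = T[:,:,k], the two rank-1 terms a₁b₁ᵀ, a₂b₂ᵀ are the rank-1 members of the pencil x·S₀ + y·S₁.
The 2×2 minor of x·S₀ + y·S₁ on rows {0,1}, columns {0,2} is −60·x² − 90·xy + 270·y² = (-30)·(2·x − 3·y)(x + 3·y), vanishing at (x:y) = (3:2) and (3:-1).
M₁ = 3·S₀ + 2·S₁ = [[-54, -54, 27], [-18, -18, 9]] = (-9)·(3, 1)(2, 2, -1)ᵀ and M₂ = 3·S₀ − S₁ = [[0, 0, -54], [0, 0, 27]] = (-27)·(2, -1)(0, 0, 1)ᵀ, so take a₁ = (3, 1), b₁ = (2, 2, -1), a₂ = (2, -1), b₂ = (0, 0, 1).
Each slice is an integer combination of E₁ = a₁b₁ᵀ and E₂ = a₂b₂ᵀ: S₀ = −E₁ − 6·E₂, S₁ = −3·E₁ + 9·E₂, S₂ = 3·E₁ + 6·E₂; reading off coefficients, c₁ = (-1, -3, 3) and c₂ = (-6, 9, 6).
Hence T = (3, 1) ⊗ (2, 2, -1) ⊗ (-1, -3, 3) + (2, -1) ⊗ (0, 0, 1) ⊗ (-6, 9, 6), so rank(T) ≤ 2.
These bounds meet, so rank(T) = 2.

2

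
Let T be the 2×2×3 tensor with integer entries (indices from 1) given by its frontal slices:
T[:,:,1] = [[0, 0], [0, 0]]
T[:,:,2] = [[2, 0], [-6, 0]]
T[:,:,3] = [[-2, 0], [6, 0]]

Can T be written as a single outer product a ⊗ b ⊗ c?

Yes

The mode-1 fibre T[:,1,2] = [2, -6] gives a = [1, -3] (primitive direction); the mode-2 fibre T[1,:,2] = [2, 0] gives b = [1, 0]; then c[k] = T[1,1,k] / (a[1]·b[1]) = [0, 2, -2] / 1 = [0, 2, -2].
Expanding [1, -3] ⊗ [1, 0] ⊗ [0, 2, -2] reproduces all 12 entries of T, so T = [1, -3] ⊗ [1, 0] ⊗ [0, 2, -2] and rank(T) ≤ 1.
Equivalently every frontal slice T[:,:,k] is c[k] times the rank-1 matrix [1, -3] ⊗ [1, 0]. So T has rank 1 (it is nonzero).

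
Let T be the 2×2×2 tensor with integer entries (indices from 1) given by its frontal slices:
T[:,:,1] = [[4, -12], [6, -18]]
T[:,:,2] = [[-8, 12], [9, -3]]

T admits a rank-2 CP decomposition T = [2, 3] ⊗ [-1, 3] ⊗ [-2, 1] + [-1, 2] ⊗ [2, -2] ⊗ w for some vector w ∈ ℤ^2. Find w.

w = [0, 3]

Subtract the known terms from T to get the rank-1 residual R = [-1, 2] ⊗ [2, -2] ⊗ w, so R[i,j,k] = a[i]·b[j]·w[k]. Pick indices with nonzero a[1]·b[1] = (-1)·(2) = -2. Only the fibre through (1,1,·) is needed: R[1,1,:] = T[1,1,:] − Σₗ aₗ[1]bₗ[1]cₗ = [4, -8] − (2)·(-1)·[-2, 1] = [0, -6]. Then w[k] = R[1,1,k] / -2 for each k, giving w = [0, -6] / -2 = [0, 3].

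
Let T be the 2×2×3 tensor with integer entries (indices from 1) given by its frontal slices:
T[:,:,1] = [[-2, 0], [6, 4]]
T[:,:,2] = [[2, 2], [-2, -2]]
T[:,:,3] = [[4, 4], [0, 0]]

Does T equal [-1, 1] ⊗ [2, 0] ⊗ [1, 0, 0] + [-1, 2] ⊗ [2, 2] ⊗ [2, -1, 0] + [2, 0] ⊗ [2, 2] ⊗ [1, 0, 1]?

Reconstruct entry (2,1,1) from the claimed factors: Σₗ aₗ[2]bₗ[1]cₗ[1] = (1)·(2)·(1) + (2)·(2)·(2) + (0)·(2)·(1) = 10, but T[2,1,1] = 6. The claim is false.

No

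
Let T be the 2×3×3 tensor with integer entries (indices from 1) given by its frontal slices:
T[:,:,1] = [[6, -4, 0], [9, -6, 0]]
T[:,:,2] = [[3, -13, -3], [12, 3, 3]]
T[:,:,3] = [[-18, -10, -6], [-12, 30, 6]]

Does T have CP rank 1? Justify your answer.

No

The mode-2 unfolding of T (rows indexed by j, columns by (i,k) = (1,1), (1,2), (1,3), (2,1), (2,2), (2,3)) is [[6, 3, -18, 9, 12, -12], [-4, -13, -10, -6, 3, 30], [0, -3, -6, 0, 3, 6]].
There the 2×2 minor on rows j ∈ {1, 2}, columns (i,k) ∈ {(1,1), (1,2)} is det [[6, 3], [-4, -13]] = -66 ≠ 0, so this unfolding has rank ≥ 2; CP rank is at least every unfolding rank, so rank(T) ≥ 2.
In particular rank(T) ≥ 2 > 1, so T is not rank-1.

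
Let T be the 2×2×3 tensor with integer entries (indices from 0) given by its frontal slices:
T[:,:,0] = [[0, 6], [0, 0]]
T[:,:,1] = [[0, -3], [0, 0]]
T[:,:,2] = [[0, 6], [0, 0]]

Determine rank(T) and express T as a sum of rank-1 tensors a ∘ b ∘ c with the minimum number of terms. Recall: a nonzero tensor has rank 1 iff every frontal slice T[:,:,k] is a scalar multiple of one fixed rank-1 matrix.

rank(T) = 1

Lower bound: T ≠ 0 (e.g. T[0,1,0] = 6), so rank(T) ≥ 1.
Upper bound: the mode-1 fibre T[:,1,0] = [6, 0] gives a = [1, 0] (primitive direction); the mode-2 fibre T[0,:,0] = [0, 6] gives b = [0, 1]; then c[k] = T[0,1,k] / (a[0]·b[1]) = [6, -3, 6] / 1 = [6, -3, 6].
Expanding [1, 0] ∘ [0, 1] ∘ [6, -3, 6] reproduces all 12 entries of T, so T = [1, 0] ∘ [0, 1] ∘ [6, -3, 6] and rank(T) ≤ 1.
These bounds meet, so rank(T) = 1.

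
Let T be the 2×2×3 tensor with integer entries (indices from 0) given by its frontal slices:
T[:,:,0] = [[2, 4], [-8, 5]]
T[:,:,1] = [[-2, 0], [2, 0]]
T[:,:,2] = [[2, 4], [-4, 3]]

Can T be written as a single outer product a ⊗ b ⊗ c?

No

The mode-3 unfolding of T (rows indexed by k, columns by (i,j) = (0,0), (0,1), (1,0), (1,1)) is [[2, 4, -8, 5], [-2, 0, 2, 0], [2, 4, -4, 3]].
There the 3×3 minor on rows k ∈ {0, 1, 2}, columns (i,j) ∈ {(0,0), (0,1), (1,0)} is det [[2, 4, -8], [-2, 0, 2], [2, 4, -4]] = 32 ≠ 0, so this unfolding has rank ≥ 3; CP rank is at least every unfolding rank, so rank(T) ≥ 3.
In particular rank(T) ≥ 3 > 1, so T is not rank-1.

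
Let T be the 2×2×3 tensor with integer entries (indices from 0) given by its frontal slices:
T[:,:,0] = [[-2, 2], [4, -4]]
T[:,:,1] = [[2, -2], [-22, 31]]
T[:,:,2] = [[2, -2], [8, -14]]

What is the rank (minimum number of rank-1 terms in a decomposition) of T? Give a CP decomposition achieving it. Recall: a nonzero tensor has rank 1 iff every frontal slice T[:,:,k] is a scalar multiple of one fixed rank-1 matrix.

Lower bound: in the mode-1 unfolding of T (rows indexed by i, columns by (j,k)) the 2×2 minor on rows i ∈ {0, 1}, columns (j,k) ∈ {(0,0), (0,1)} is det [[-2, 2], [4, -22]] = 36 ≠ 0, so that unfolding has rank ≥ 2 and hence rank(T) ≥ 2 (CP rank is at least every unfolding rank, though it can be larger).
Upper bound: with S_k = T[:,:,k], the two rank-1 terms a₁b₁ᵀ, a₂b₂ᵀ are the rank-1 members of the pencil x·S₀ + y·S₁.
det(x·S₀ + y·S₁) is −18·xy + 18·y² = (-18)·(x − y)(y), vanishing at (x:y) = (1:1) and (1:0).
M₁ = S₀ + S₁ = [[0, 0], [-18, 27]] = (-9)·[0, 1][2, -3]ᵀ and M₂ = S₀ = [[-2, 2], [4, -4]] = (-2)·[1, -2][1, -1]ᵀ, so take a₁ = [0, 1], b₁ = [2, -3], a₂ = [1, -2], b₂ = [1, -1].
Each slice is an integer combination of E₁ = a₁b₁ᵀ and E₂ = a₂b₂ᵀ: S₀ = −2·E₂, S₁ = −9·E₁ + 2·E₂, S₂ = 6·E₁ + 2·E₂; reading off coefficients, c₁ = [0, -9, 6] and c₂ = [-2, 2, 2].
Hence T = [0, 1] ⊗ [2, -3] ⊗ [0, -9, 6] + [1, -2] ⊗ [1, -1] ⊗ [-2, 2, 2], so rank(T) ≤ 2.
These bounds meet, so rank(T) = 2.

rank(T) = 2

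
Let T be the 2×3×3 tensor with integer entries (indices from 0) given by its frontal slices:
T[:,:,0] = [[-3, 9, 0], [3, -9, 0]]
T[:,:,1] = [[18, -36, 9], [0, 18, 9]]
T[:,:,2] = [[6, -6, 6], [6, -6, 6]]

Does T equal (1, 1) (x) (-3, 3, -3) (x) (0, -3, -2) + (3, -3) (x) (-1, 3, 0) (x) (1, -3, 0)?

Reconstruct entrywise from the claimed factors. For example, T[0,2,2] = 6 and Σₗ aₗ[0]bₗ[2]cₗ[2] = (1)·(-3)·(-2) + (3)·(0)·(0) = 6; checking all 18 entries, every one matches. The claim holds.

Yes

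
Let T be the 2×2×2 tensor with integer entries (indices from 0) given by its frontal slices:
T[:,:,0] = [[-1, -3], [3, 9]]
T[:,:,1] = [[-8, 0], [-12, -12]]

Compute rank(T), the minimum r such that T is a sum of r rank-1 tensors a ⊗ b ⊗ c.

Lower bound: the mode-1 unfolding of T (rows indexed by i, columns by (j,k) = (0,0), (0,1), (1,0), (1,1)) is [[-1, -8, -3, 0], [3, -12, 9, -12]].
There the 2×2 minor on rows i ∈ {0, 1}, columns (j,k) ∈ {(0,0), (0,1)} is det [[-1, -8], [3, -12]] = 36 ≠ 0, so this unfolding has rank ≥ 2; CP rank is at least every unfolding rank, so rank(T) ≥ 2. (Flattening ranks never certify an upper bound on CP rank; for that we must actually write T with 2 rank-1 terms.)
Upper bound — finding two terms. Write S_k = T[:,:,k] for the frontal slices: S₀ = [[-1, -3], [3, 9]], S₁ = [[-8, 0], [-12, -12]].
If T = a₁ ⊗ b₁ ⊗ c₁ + a₂ ⊗ b₂ ⊗ c₂ then each S_k = c₁[k]·a₁b₁ᵀ + c₂[k]·a₂b₂ᵀ. S₀ and S₁ are linearly independent, so a₁b₁ᵀ and a₂b₂ᵀ must span the same plane of matrices: they are the rank-1 matrices of the form x·S₀ + y·S₁.
det(x·S₀ + y·S₁) is −96·xy + 96·y² = (-96)·(x − y)(y), vanishing at (x:y) = (1:1) and (1:0).
M₁ = S₀ + S₁ = [[-9, -3], [-9, -3]] = (-3)·(1, 1)(3, 1)ᵀ and M₂ = S₀ = [[-1, -3], [3, 9]] = −(1, -3)(1, 3)ᵀ, so take a₁ = (1, 1), b₁ = (3, 1), a₂ = (1, -3), b₂ = (1, 3).
Each slice is an integer combination of E₁ = a₁b₁ᵀ and E₂ = a₂b₂ᵀ: S₀ = −E₂, S₁ = −3·E₁ + E₂; reading off coefficients, c₁ = (0, -3) and c₂ = (-1, 1).
Hence T = (1, 1) ⊗ (3, 1) ⊗ (0, -3) + (1, -3) ⊗ (1, 3) ⊗ (-1, 1), so rank(T) ≤ 2.
These bounds meet, so rank(T) = 2.

2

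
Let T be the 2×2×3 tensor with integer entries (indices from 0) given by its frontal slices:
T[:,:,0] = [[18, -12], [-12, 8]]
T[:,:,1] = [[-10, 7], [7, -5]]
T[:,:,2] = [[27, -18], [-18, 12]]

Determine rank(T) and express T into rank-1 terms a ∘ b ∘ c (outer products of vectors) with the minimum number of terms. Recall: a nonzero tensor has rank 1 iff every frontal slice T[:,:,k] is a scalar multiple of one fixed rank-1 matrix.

Lower bound: the mode-3 unfolding of T (rows indexed by k, columns by (i,j) = (0,0), (0,1), (1,0), (1,1)) is [[18, -12, -12, 8], [-10, 7, 7, -5], [27, -18, -18, 12]].
There the 2×2 minor on rows k ∈ {0, 1}, columns (i,j) ∈ {(0,0), (0,1)} is det [[18, -12], [-10, 7]] = 6 ≠ 0, so this unfolding has rank ≥ 2; CP rank is at least every unfolding rank, so rank(T) ≥ 2. (This is only a lower bound: in general the CP rank may exceed every unfolding rank, so we still need to exhibit 2 rank-1 terms summing to T.)
Upper bound — finding two terms. Write S_k = T[:,:,k] for the frontal slices: S₀ = [[18, -12], [-12, 8]], S₁ = [[-10, 7], [7, -5]], S₂ = [[27, -18], [-18, 12]].
If T = a₁ ∘ b₁ ∘ c₁ + a₂ ∘ b₂ ∘ c₂ then each S_k = c₁[k]·a₁b₁ᵀ + c₂[k]·a₂b₂ᵀ. S₀ and S₁ are linearly independent, so a₁b₁ᵀ and a₂b₂ᵀ must span the same plane of matrices: they are the rank-1 matrices of the form x·S₀ + y·S₁.
det(x·S₀ + y·S₁) is −2·xy + y² = −(2·x − y)(y), vanishing at (x:y) = (1:2) and (1:0).
M₁ = S₀ + 2·S₁ = [[-2, 2], [2, -2]] = (-2)·[1, -1][1, -1]ᵀ and M₂ = S₀ = [[18, -12], [-12, 8]] = 2·[3, -2][3, -2]ᵀ, so take a₁ = [1, -1], b₁ = [1, -1], a₂ = [3, -2], b₂ = [3, -2].
Each slice is an integer combination of E₁ = a₁b₁ᵀ and E₂ = a₂b₂ᵀ: S₀ = 2·E₂, S₁ = −E₁ − E₂, S₂ = 3·E₂; reading off coefficients, c₁ = [0, -1, 0] and c₂ = [2, -1, 3].
Hence T = [1, -1] ∘ [1, -1] ∘ [0, -1, 0] + [3, -2] ∘ [3, -2] ∘ [2, -1, 3], so rank(T) ≤ 2.
These bounds meet, so rank(T) = 2.
Check entry T[1,1,0] = 8: (-1)·(-1)·(0) + (-2)·(-2)·(2) = 8.

rank(T) = 2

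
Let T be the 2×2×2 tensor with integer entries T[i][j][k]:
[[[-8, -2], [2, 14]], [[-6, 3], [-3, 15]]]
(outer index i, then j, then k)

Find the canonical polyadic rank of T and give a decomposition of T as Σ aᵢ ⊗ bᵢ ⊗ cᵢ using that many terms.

rank(T) = 2

Lower bound: the mode-2 unfolding of T (rows indexed by j, columns by (i,k) = (0,0), (0,1), (1,0), (1,1)) is [[-8, -2, -6, 3], [2, 14, -3, 15]].
There the 2×2 minor on rows j ∈ {0, 1}, columns (i,k) ∈ {(0,0), (0,1)} is det [[-8, -2], [2, 14]] = -108 ≠ 0, so this unfolding has rank ≥ 2; CP rank is at least every unfolding rank, so rank(T) ≥ 2. (Flattening ranks never certify an upper bound on CP rank; for that we must actually write T with 2 rank-1 terms.)
Upper bound — finding two terms. Write S_k = T[:,:,k] for the frontal slices: S₀ = [[-8, 2], [-6, -3]], S₁ = [[-2, 14], [3, 15]].
If T = a₁ ⊗ b₁ ⊗ c₁ + a₂ ⊗ b₂ ⊗ c₂ then each S_k = c₁[k]·a₁b₁ᵀ + c₂[k]·a₂b₂ᵀ. S₀ and S₁ are linearly independent, so a₁b₁ᵀ and a₂b₂ᵀ must span the same plane of matrices: they are the rank-1 matrices of the form x·S₀ + y·S₁.
det(x·S₀ + y·S₁) is 36·x² − 36·xy − 72·y² = 36·(x − 2·y)(x + y), vanishing at (x:y) = (2:1) and (1:-1).
M₁ = 2·S₀ + S₁ = [[-18, 18], [-9, 9]] = (-9)·(2, 1)(1, -1)ᵀ and M₂ = S₀ − S₁ = [[-6, -12], [-9, -18]] = (-3)·(2, 3)(1, 2)ᵀ, so take a₁ = (2, 1), b₁ = (1, -1), a₂ = (2, 3), b₂ = (1, 2).
Each slice is an integer combination of E₁ = a₁b₁ᵀ and E₂ = a₂b₂ᵀ: S₀ = −3·E₁ − E₂, S₁ = −3·E₁ + 2·E₂; reading off coefficients, c₁ = (-3, -3) and c₂ = (-1, 2).
Hence T = (2, 1) ⊗ (1, -1) ⊗ (-3, -3) + (2, 3) ⊗ (1, 2) ⊗ (-1, 2), so rank(T) ≤ 2.
These bounds meet, so rank(T) = 2.
Check entry T[1,0,1] = 3: (1)·(1)·(-3) + (3)·(1)·(2) = 3.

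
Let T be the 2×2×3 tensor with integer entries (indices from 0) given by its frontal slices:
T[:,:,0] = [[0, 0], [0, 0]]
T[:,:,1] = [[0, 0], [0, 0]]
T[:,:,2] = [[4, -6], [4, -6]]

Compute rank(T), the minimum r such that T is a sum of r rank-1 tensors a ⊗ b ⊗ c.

1

Lower bound: T ≠ 0 (e.g. T[0,0,2] = 4), so rank(T) ≥ 1.
Upper bound: the mode-1 fibre T[:,0,2] = [4, 4] gives a = [1, 1] (primitive direction); the mode-2 fibre T[0,:,2] = [4, -6] gives b = [2, -3]; then c[k] = T[0,0,k] / (a[0]·b[0]) = [0, 0, 4] / 2 = [0, 0, 2].
Expanding [1, 1] ⊗ [2, -3] ⊗ [0, 0, 2] reproduces all 12 entries of T, so T = [1, 1] ⊗ [2, -3] ⊗ [0, 0, 2] and rank(T) ≤ 1.
These bounds meet, so rank(T) = 1.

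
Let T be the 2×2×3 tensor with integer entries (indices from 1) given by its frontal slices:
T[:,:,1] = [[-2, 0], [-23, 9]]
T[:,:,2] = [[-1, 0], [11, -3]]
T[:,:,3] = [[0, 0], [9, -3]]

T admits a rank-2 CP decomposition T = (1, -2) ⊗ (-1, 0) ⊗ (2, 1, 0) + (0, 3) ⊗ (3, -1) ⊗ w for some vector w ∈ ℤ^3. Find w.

w = (-3, 1, 1)

Subtract the known terms from T to get the rank-1 residual R = (0, 3) ⊗ (3, -1) ⊗ w, so R[i,j,k] = a[i]·b[j]·w[k]. Pick indices with nonzero a[2]·b[1] = (3)·(3) = 9. Only the fibre through (2,1,·) is needed: R[2,1,:] = T[2,1,:] − Σₗ aₗ[2]bₗ[1]cₗ = [-23, 11, 9] − (-2)·(-1)·(2, 1, 0) = [-27, 9, 9]. Then w[k] = R[2,1,k] / 9 for each k, giving w = [-27, 9, 9] / 9 = (-3, 1, 1).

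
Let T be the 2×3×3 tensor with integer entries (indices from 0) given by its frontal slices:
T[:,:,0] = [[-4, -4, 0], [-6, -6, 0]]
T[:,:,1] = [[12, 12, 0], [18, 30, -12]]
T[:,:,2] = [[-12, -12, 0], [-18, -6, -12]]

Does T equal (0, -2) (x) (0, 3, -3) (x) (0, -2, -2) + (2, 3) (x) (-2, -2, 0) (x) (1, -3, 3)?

Yes

Reconstruct entrywise from the claimed factors. For example, T[0,2,0] = 0 and Σₗ aₗ[0]bₗ[2]cₗ[0] = (0)·(-3)·(0) + (2)·(0)·(1) = 0; checking all 18 entries, every one matches. The claim holds.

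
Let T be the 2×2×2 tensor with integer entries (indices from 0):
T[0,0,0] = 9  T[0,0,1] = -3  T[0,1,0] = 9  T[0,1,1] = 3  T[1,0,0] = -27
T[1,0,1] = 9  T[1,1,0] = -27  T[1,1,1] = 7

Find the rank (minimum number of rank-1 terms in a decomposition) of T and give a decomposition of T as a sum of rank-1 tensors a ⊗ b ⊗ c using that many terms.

rank(T) = 2

Lower bound: in the mode-1 unfolding of T (rows indexed by i, columns by (j,k)) the 2×2 minor on rows i ∈ {0, 1}, columns (j,k) ∈ {(0,0), (1,1)} is det [[9, 3], [-27, 7]] = 144 ≠ 0, so that unfolding has rank ≥ 2 and hence rank(T) ≥ 2 (CP rank is at least every unfolding rank, though it can be larger).
Upper bound: with S_k = T[:,:,k], the two rank-1 terms a₁b₁ᵀ, a₂b₂ᵀ are the rank-1 members of the pencil x·S₀ + y·S₁.
det(x·S₀ + y·S₁) is 144·xy − 48·y² = 48·(3·x − y)(y), vanishing at (x:y) = (1:3) and (1:0).
M₁ = S₀ + 3·S₁ = [[0, 18], [0, -6]] = 6·(3, -1)(0, 1)ᵀ and M₂ = S₀ = [[9, 9], [-27, -27]] = 9·(1, -3)(1, 1)ᵀ, so take a₁ = (3, -1), b₁ = (0, 1), a₂ = (1, -3), b₂ = (1, 1).
Each slice is an integer combination of E₁ = a₁b₁ᵀ and E₂ = a₂b₂ᵀ: S₀ = 9·E₂, S₁ = 2·E₁ − 3·E₂; reading off coefficients, c₁ = (0, 2) and c₂ = (9, -3).
Hence T = (3, -1) ⊗ (0, 1) ⊗ (0, 2) + (1, -3) ⊗ (1, 1) ⊗ (9, -3), so rank(T) ≤ 2.
These bounds meet, so rank(T) = 2.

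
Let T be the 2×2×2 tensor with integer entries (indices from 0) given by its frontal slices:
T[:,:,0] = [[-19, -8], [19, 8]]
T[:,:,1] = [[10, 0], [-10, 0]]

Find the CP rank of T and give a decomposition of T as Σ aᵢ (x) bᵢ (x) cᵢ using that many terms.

Lower bound: the mode-2 unfolding of T (rows indexed by j, columns by (i,k) = (0,0), (0,1), (1,0), (1,1)) is [[-19, 10, 19, -10], [-8, 0, 8, 0]].
There the 2×2 minor on rows j ∈ {0, 1}, columns (i,k) ∈ {(0,0), (0,1)} is det [[-19, 10], [-8, 0]] = 80 ≠ 0, so this unfolding has rank ≥ 2; CP rank is at least every unfolding rank, so rank(T) ≥ 2. (Unfolding ranks only ever bound the CP rank from below — rank(T) can be strictly larger than all of them — so the matching upper bound has to come from an explicit 2-term decomposition.)
Upper bound — finding two terms. Every mode-1 slice of T is a multiple of one matrix: T[i,:,:] = a[i]·M with a = (1, -1) and M = [[-19, 10], [-8, 0]] (rows indexed by j, columns by k). So it suffices to write M as a sum of two rank-1 matrices.
Splitting M by its rows (j = 0, 1), M = (1, 0)(-19, 10)ᵀ + (0, 1)(-8, 0)ᵀ.
Hence T = (1, -1) (x) (1, 0) (x) (-19, 10) + (1, -1) (x) (0, 1) (x) (-8, 0), so rank(T) ≤ 2.
These bounds meet, so rank(T) = 2.

rank(T) = 2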